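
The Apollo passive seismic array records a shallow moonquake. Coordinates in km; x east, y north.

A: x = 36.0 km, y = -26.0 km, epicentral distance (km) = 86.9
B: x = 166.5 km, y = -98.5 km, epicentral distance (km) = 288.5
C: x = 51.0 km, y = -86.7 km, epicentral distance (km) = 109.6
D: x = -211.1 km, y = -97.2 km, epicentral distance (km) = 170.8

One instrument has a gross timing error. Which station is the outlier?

B

Solve using three stations at a time. Using A, C, D (subtract circle equations pairwise → linear system) gives (x, y) ≈ (-49.3, -42.5).
Distances from that point to each station vs reported:
  A: calculated 86.9 vs reported 86.9 → residual 0.0 km
  B: calculated 222.9 vs reported 288.5 → residual 65.6 km
  C: calculated 109.6 vs reported 109.6 → residual 0.0 km
  D: calculated 170.8 vs reported 170.8 → residual 0.0 km
A, C, D are mutually consistent (residuals ≈ 0); B is off by 65.6 km.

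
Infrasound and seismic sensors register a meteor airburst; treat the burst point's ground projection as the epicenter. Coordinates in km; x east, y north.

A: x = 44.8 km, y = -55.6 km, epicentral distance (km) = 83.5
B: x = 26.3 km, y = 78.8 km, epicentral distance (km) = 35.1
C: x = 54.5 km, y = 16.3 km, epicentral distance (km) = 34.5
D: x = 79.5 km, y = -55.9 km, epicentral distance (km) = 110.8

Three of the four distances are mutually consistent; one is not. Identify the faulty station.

A

Solve using three stations at a time. Using B, C, D (subtract circle equations pairwise → linear system) gives (x, y) ≈ (45.6, 49.6).
Distances from that point to each station vs reported:
  A: calculated 105.2 vs reported 83.5 → residual 21.7 km
  B: calculated 35.0 vs reported 35.1 → residual 0.1 km
  C: calculated 34.4 vs reported 34.5 → residual 0.1 km
  D: calculated 110.8 vs reported 110.8 → residual 0.0 km
B, C, D are mutually consistent (residuals ≈ 0); A is off by 21.7 km.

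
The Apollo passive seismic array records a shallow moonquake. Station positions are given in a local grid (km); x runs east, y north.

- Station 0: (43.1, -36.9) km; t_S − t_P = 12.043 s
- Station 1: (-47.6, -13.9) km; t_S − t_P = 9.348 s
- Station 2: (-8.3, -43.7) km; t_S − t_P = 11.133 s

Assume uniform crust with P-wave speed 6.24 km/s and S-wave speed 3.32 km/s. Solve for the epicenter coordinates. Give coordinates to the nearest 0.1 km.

-2.9 km east, 35.1 km north

Distance from S−P lag: d = Δt · v_P v_S / (v_P − v_S) = Δt · (6.24·3.32)/(6.24−3.32) ≈ 7.0948·Δt.
So d_Station 0 = 85.44, d_Station 1 = 66.32, d_Station 2 = 78.99 km.
Circle about each station: (x − 43.1)² + (y + 36.9)² = 85.44²; (x + 47.6)² + (y + 13.9)² = 66.32²; (x + 8.3)² + (y + 43.7)² = 78.99².
Subtracting the Station 0 equation from the Station 1 and Station 2 equations removes the quadratic terms:
-181.4 x + 46.0 y = 2141.40
-102.8 x − 13.6 y = -180.07
Solving the 2×2 system: x ≈ -2.9, y ≈ 35.1 km.
Check against Station 0 (with the unrounded x, y): √((x − 43.1)²+(y + 36.9)²) = 85.46 ≈ 85.44 km. ✓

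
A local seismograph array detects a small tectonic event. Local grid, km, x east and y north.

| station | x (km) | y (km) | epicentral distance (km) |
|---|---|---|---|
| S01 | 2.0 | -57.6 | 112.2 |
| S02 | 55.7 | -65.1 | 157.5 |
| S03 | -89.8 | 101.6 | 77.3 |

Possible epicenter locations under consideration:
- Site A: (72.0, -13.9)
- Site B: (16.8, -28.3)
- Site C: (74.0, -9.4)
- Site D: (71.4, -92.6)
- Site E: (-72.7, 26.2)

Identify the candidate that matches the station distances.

For each candidate, compare |candidate − station| to the reported distance:
Site A: residuals S01 29.7, S02 103.8, S03 121.5 → max 121.5 km
Site B: residuals S01 79.4, S02 104.0, S03 90.7 → max 104.0 km
Site C: residuals S01 25.6, S02 98.9, S03 120.6 → max 120.6 km
Site D: residuals S01 34.5, S02 125.8, S03 175.1 → max 175.1 km
Site E: residuals S01 0.1, S02 0.1, S03 0.0 → max 0.1 km
Only Site E has all residuals ≈ 0.

Site E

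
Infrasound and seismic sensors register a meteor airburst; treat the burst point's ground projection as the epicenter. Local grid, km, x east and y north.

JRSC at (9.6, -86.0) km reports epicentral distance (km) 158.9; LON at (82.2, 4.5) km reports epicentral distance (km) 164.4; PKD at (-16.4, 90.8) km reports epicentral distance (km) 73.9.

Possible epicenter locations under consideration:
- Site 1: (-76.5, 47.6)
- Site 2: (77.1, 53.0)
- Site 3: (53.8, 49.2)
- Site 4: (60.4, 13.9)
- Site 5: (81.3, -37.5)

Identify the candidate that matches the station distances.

Site 1

For each candidate, compare |candidate − station| to the reported distance:
Site 1: residuals JRSC 0.0, LON 0.0, PKD 0.1 → max 0.1 km
Site 2: residuals JRSC 4.4, LON 115.6, PKD 27.0 → max 115.6 km
Site 3: residuals JRSC 16.7, LON 111.4, PKD 7.7 → max 111.4 km
Site 4: residuals JRSC 46.8, LON 140.7, PKD 34.8 → max 140.7 km
Site 5: residuals JRSC 72.3, LON 122.4, PKD 87.4 → max 122.4 km
Only Site 1 has all residuals ≈ 0.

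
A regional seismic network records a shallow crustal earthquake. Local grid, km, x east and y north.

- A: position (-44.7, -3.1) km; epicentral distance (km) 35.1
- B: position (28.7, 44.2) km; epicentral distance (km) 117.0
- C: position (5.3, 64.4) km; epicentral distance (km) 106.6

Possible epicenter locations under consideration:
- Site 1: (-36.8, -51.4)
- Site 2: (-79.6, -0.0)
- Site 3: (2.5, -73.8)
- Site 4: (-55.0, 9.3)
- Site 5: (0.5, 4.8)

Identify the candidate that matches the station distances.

Site 2

For each candidate, compare |candidate − station| to the reported distance:
Site 1: residuals A 13.8, B 1.1, C 16.6 → max 16.6 km
Site 2: residuals A 0.1, B 0.0, C 0.0 → max 0.1 km
Site 3: residuals A 49.9, B 3.9, C 31.6 → max 49.9 km
Site 4: residuals A 19.0, B 26.3, C 24.9 → max 26.3 km
Site 5: residuals A 10.8, B 68.5, C 46.8 → max 68.5 km
Only Site 2 has all residuals ≈ 0.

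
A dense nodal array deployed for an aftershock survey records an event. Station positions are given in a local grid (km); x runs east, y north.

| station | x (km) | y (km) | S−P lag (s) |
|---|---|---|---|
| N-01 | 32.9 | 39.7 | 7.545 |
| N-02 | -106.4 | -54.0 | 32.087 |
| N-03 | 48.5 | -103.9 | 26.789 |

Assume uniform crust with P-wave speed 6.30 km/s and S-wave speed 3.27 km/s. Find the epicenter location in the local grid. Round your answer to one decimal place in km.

Distance from S−P lag: d = Δt · v_P v_S / (v_P − v_S) = Δt · (6.30·3.27)/(6.30−3.27) ≈ 6.7990·Δt.
So d_N-01 = 51.30, d_N-02 = 218.16, d_N-03 = 182.14 km.
Circle about each station: (x − 32.9)² + (y − 39.7)² = 51.30²; (x + 106.4)² + (y + 54.0)² = 218.16²; (x − 48.5)² + (y + 103.9)² = 182.14².
Subtracting the N-01 equation from the N-02 and N-03 equations removes the quadratic terms:
-278.6 x − 187.4 y = -33383.64
31.2 x − 287.2 y = -20054.33
Solving the 2×2 system: x ≈ 67.9, y ≈ 77.2 km.
Check against N-01 (with the unrounded x, y): √((x − 32.9)²+(y − 39.7)²) = 51.30 ≈ 51.30 km. ✓

(67.9, 77.2)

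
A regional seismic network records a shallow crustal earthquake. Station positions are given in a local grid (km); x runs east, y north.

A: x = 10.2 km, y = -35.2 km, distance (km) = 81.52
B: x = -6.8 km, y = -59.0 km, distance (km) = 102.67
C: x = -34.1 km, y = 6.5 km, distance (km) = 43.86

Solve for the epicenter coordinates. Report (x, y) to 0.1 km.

Circle about each station: (x − 10.2)² + (y + 35.2)² = 81.52²; (x + 6.8)² + (y + 59.0)² = 102.67²; (x + 34.1)² + (y − 6.5)² = 43.86².
Subtracting pairs of circle equations eliminates x²+y² and gives linear equations (the radical axes):
-34.0 x − 47.6 y = -1711.46
-88.6 x + 83.4 y = 4583.79
Solving the 2×2 system: x ≈ -10.7, y ≈ 43.6 km.
Check against A (with the unrounded x, y): √((x − 10.2)²+(y + 35.2)²) = 81.52 ≈ 81.52 km. ✓

(-10.7, 43.6)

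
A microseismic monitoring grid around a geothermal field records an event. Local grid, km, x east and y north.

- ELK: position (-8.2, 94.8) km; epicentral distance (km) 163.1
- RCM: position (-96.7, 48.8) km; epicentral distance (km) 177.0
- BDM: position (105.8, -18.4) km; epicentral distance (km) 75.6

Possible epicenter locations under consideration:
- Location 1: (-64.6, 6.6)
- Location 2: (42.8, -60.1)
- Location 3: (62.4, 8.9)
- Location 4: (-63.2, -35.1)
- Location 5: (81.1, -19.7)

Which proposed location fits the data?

Location 2

For each candidate, compare |candidate − station| to the reported distance:
Location 1: residuals ELK 58.4, RCM 124.0, BDM 96.6 → max 124.0 km
Location 2: residuals ELK 0.0, RCM 0.0, BDM 0.0 → max 0.0 km
Location 3: residuals ELK 51.9, RCM 13.0, BDM 24.3 → max 51.9 km
Location 4: residuals ELK 22.0, RCM 86.7, BDM 94.2 → max 94.2 km
Location 5: residuals ELK 17.9, RCM 13.5, BDM 50.9 → max 50.9 km
Only Location 2 has all residuals ≈ 0.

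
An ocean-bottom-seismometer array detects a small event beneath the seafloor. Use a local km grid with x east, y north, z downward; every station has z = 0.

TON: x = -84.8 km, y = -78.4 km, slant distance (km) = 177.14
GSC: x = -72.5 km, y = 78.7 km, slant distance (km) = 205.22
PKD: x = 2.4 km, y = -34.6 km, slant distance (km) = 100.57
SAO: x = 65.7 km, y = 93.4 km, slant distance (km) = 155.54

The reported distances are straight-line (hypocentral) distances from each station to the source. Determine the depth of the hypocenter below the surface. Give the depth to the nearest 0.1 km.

Each station gives a sphere (x−x_i)² + (y−y_i)² + z² = d_i² (stations at z=0).
Subtracting the TON sphere from GSC and PKD: z² cancels, leaving linear equations in x and y:
24.6 x + 314.2 y = -12624.33
174.4 x + 87.6 y = 9129.57
Solving: x ≈ 75.499, y ≈ -46.090 km (keep extra digits for the depth step; rounded: 75.5, -46.1).
Then from the TON sphere: z² = 177.14² − (x + 84.8)² − (y + 78.4)² with x = 75.499, y = -46.090, so z ≈ 68.109 ≈ 68.1 km.
Check against SAO (with the unrounded solution): distance 155.54 ≈ 155.54 km. ✓

68.1 km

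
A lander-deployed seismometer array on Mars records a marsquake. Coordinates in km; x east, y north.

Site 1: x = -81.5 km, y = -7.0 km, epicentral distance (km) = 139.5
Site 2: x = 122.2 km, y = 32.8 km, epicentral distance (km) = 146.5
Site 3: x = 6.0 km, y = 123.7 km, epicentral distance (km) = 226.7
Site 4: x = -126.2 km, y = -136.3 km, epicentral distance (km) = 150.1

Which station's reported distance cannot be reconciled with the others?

Solve using three stations at a time. Using Site 1, Site 3, Site 4 (subtract circle equations pairwise → linear system) gives (x, y) ≈ (20.4, -102.7).
Distances from that point to each station vs reported:
  Site 1: calculated 139.8 vs reported 139.5 → residual 0.3 km
  Site 2: calculated 169.5 vs reported 146.5 → residual 23.0 km
  Site 3: calculated 226.9 vs reported 226.7 → residual 0.2 km
  Site 4: calculated 150.4 vs reported 150.1 → residual 0.3 km
Site 1, Site 3, Site 4 are mutually consistent (residuals ≈ 0); Site 2 is off by 23.0 km.

Site 2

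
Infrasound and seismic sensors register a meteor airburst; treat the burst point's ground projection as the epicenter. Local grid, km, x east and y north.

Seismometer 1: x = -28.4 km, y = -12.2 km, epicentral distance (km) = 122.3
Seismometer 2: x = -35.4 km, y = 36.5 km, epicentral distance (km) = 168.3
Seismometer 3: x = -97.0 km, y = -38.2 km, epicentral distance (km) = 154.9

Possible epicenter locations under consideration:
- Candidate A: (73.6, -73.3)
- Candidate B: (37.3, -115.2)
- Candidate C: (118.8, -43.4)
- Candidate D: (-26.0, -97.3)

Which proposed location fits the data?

For each candidate, compare |candidate − station| to the reported distance:
Candidate A: residuals Seismometer 1 3.4, Seismometer 2 13.6, Seismometer 3 19.3 → max 19.3 km
Candidate B: residuals Seismometer 1 0.1, Seismometer 2 0.1, Seismometer 3 0.1 → max 0.1 km
Candidate C: residuals Seismometer 1 28.2, Seismometer 2 5.4, Seismometer 3 61.0 → max 61.0 km
Candidate D: residuals Seismometer 1 37.2, Seismometer 2 34.2, Seismometer 3 62.5 → max 62.5 km
Only Candidate B has all residuals ≈ 0.

Candidate B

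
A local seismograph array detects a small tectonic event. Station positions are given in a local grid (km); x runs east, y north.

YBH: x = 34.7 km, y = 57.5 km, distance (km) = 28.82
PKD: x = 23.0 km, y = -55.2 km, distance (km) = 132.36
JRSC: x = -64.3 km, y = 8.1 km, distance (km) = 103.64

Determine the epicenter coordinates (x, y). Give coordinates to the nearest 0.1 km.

Circle about each station: (x − 34.7)² + (y − 57.5)² = 28.82²; (x − 23.0)² + (y + 55.2)² = 132.36²; (x + 64.3)² + (y − 8.1)² = 103.64².
Subtracting the YBH equation from the PKD and JRSC equations removes the quadratic terms:
-23.4 x − 225.4 y = -17622.88
-198.0 x − 98.8 y = -10220.90
Solving the 2×2 system: x ≈ 13.3, y ≈ 76.8 km.
Check against YBH (with the unrounded x, y): √((x − 34.7)²+(y − 57.5)²) = 28.82 ≈ 28.82 km. ✓

(13.3, 76.8)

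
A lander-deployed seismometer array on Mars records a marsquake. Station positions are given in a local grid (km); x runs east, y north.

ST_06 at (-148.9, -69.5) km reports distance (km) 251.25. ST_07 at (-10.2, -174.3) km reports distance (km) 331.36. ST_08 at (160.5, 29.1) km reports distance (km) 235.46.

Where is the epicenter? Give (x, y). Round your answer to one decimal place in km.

(-37.9, 155.9)

Circle about each station: (x + 148.9)² + (y + 69.5)² = 251.25²; (x + 10.2)² + (y + 174.3)² = 331.36²; (x − 160.5)² + (y − 29.1)² = 235.46².
Subtracting the ST_06 equation from the ST_07 and ST_08 equations removes the quadratic terms:
277.4 x − 209.6 y = -43189.82
618.8 x + 197.2 y = 7290.75
Solving the 2×2 system: x ≈ -37.9, y ≈ 155.9 km.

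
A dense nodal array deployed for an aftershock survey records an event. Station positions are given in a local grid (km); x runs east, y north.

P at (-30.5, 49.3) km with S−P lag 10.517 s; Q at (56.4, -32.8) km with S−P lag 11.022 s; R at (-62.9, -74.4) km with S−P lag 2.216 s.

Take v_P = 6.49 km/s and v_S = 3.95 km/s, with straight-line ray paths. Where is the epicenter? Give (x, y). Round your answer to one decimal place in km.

-52.7 km east, -54.5 km north

Distance from S−P lag: d = Δt · v_P v_S / (v_P − v_S) = Δt · (6.49·3.95)/(6.49−3.95) ≈ 10.0927·Δt.
So d_P = 106.15, d_Q = 111.24, d_R = 22.37 km.
Circle about each station: (x + 30.5)² + (y − 49.3)² = 106.15²; (x − 56.4)² + (y + 32.8)² = 111.24²; (x + 62.9)² + (y + 74.4)² = 22.37².
Subtracting the P equation from the Q and R equations removes the quadratic terms:
173.8 x − 164.2 y = -210.46
-64.8 x − 247.4 y = 16898.44
Solving the 2×2 system: x ≈ -52.7, y ≈ -54.5 km.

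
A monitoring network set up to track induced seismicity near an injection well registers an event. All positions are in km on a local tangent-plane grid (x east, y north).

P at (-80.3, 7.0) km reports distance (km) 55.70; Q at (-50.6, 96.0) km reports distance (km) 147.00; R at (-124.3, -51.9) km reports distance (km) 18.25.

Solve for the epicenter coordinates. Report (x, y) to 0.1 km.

Circle about each station: (x + 80.3)² + (y − 7.0)² = 55.70²; (x + 50.6)² + (y − 96.0)² = 147.00²; (x + 124.3)² + (y + 51.9)² = 18.25².
Subtracting the P equation from the Q and R equations removes the quadratic terms:
59.4 x + 178.0 y = -13227.24
-88.0 x − 117.8 y = 14416.44
Solving the 2×2 system: x ≈ -116.3, y ≈ -35.5 km.

(-116.3, -35.5)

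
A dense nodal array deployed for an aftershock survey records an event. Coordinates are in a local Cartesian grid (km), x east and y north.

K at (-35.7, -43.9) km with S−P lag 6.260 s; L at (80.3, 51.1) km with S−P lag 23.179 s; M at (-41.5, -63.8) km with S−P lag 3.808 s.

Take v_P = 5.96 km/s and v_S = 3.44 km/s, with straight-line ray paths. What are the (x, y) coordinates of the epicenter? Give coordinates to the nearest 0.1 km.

Distance from S−P lag: d = Δt · v_P v_S / (v_P − v_S) = Δt · (5.96·3.44)/(5.96−3.44) ≈ 8.1359·Δt.
So d_K = 50.93, d_L = 188.58, d_M = 30.98 km.
Circle about each station: (x + 35.7)² + (y + 43.9)² = 50.93²; (x − 80.3)² + (y − 51.1)² = 188.58²; (x + 41.5)² + (y + 63.8)² = 30.98².
Subtracting the K equation from the L and M equations removes the quadratic terms:
232.0 x + 190.0 y = -27110.95
-11.6 x − 39.8 y = 4225.09
Solving the 2×2 system: x ≈ -39.3, y ≈ -94.7 km.
Check against K (with the unrounded x, y): √((x + 35.7)²+(y + 43.9)²) = 50.93 ≈ 50.93 km. ✓

(-39.3, -94.7)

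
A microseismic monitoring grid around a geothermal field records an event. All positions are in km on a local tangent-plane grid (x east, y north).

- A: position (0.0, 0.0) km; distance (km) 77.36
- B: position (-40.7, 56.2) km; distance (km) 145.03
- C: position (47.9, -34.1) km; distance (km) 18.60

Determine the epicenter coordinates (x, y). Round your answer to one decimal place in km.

62.2 km east, -46.0 km north

Circle about each station: x² + y² = 77.36²; (x + 40.7)² + (y − 56.2)² = 145.03²; (x − 47.9)² + (y + 34.1)² = 18.60².
Subtracting pairs of circle equations eliminates x²+y² and gives linear equations (the radical axes):
-81.4 x + 112.4 y = -10234.20
95.8 x − 68.2 y = 9095.83
Solving the 2×2 system: x ≈ 62.2, y ≈ -46.0 km.
Check against A (with the unrounded x, y): √(x²+y²) = 77.36 ≈ 77.36 km. ✓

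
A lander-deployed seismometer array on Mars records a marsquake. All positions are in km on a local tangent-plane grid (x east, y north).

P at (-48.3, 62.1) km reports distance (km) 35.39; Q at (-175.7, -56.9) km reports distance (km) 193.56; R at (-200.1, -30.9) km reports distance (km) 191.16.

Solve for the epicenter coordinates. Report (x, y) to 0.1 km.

Circle about each station: (x + 48.3)² + (y − 62.1)² = 35.39²; (x + 175.7)² + (y + 56.9)² = 193.56²; (x + 200.1)² + (y + 30.9)² = 191.16².
Subtracting the P equation from the Q and R equations removes the quadratic terms:
-254.8 x − 238.0 y = -8294.22
-303.6 x − 186.0 y = -484.17
Solving the 2×2 system: x ≈ -57.4, y ≈ 96.3 km.

(-57.4, 96.3)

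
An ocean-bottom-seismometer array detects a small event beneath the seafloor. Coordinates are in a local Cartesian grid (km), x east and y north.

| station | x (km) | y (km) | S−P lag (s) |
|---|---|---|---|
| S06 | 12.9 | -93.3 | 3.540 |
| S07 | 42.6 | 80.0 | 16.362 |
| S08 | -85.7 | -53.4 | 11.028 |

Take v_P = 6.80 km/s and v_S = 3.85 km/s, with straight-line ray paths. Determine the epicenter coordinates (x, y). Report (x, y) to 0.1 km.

Distance from S−P lag: d = Δt · v_P v_S / (v_P − v_S) = Δt · (6.80·3.85)/(6.80−3.85) ≈ 8.8746·Δt.
So d_S06 = 31.42, d_S07 = 145.21, d_S08 = 97.87 km.
Circle about each station: (x − 12.9)² + (y + 93.3)² = 31.42²; (x − 42.6)² + (y − 80.0)² = 145.21²; (x + 85.7)² + (y + 53.4)² = 97.87².
Subtracting the S06 equation from the S07 and S08 equations removes the quadratic terms:
59.4 x + 346.6 y = -20755.27
-197.2 x + 79.8 y = -7266.57
Solving the 2×2 system: x ≈ 11.8, y ≈ -61.9 km.

11.8 km east, -61.9 km north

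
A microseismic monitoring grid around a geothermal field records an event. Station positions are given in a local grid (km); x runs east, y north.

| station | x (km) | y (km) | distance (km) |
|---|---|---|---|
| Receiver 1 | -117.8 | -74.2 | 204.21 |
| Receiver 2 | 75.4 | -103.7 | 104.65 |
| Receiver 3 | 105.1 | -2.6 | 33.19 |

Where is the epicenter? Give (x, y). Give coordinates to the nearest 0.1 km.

Circle about each station: (x + 117.8)² + (y + 74.2)² = 204.21²; (x − 75.4)² + (y + 103.7)² = 104.65²; (x − 105.1)² + (y + 2.6)² = 33.19².
Subtracting pairs of circle equations eliminates x²+y² and gives linear equations (the radical axes):
386.4 x − 59.0 y = 27806.47
445.8 x + 143.2 y = 32270.44
Solving the 2×2 system: x ≈ 72.1, y ≈ 0.9 km.
Check against Receiver 1 (with the unrounded x, y): √((x + 117.8)²+(y + 74.2)²) = 204.21 ≈ 204.21 km. ✓

(72.1, 0.9)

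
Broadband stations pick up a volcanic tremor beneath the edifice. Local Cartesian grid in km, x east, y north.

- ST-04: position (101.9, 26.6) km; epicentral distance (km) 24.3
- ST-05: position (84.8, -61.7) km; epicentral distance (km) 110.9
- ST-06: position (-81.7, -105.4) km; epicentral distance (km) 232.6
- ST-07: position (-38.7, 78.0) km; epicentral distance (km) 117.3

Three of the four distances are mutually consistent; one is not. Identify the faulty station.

ST-07

Solve using three stations at a time. Using ST-04, ST-05, ST-06 (subtract circle equations pairwise → linear system) gives (x, y) ≈ (92.3, 48.9).
Distances from that point to each station vs reported:
  ST-04: calculated 24.3 vs reported 24.3 → residual 0.0 km
  ST-05: calculated 110.9 vs reported 110.9 → residual 0.0 km
  ST-06: calculated 232.6 vs reported 232.6 → residual 0.0 km
  ST-07: calculated 134.2 vs reported 117.3 → residual 16.9 km
ST-04, ST-05, ST-06 are mutually consistent (residuals ≈ 0); ST-07 is off by 16.9 km.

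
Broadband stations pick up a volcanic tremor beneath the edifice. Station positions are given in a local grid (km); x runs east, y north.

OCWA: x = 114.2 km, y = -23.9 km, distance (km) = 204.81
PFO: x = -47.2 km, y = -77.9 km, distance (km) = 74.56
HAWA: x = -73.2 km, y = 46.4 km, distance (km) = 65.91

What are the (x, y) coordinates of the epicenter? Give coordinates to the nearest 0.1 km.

Circle about each station: (x − 114.2)² + (y + 23.9)² = 204.81²; (x + 47.2)² + (y + 77.9)² = 74.56²; (x + 73.2)² + (y − 46.4)² = 65.91².
Subtracting the OCWA equation from the PFO and HAWA equations removes the quadratic terms:
-322.8 x − 108.0 y = 31071.34
-374.8 x + 140.6 y = 31501.36
Solving the 2×2 system: x ≈ -90.5, y ≈ -17.2 km.
Check against OCWA (with the unrounded x, y): √((x − 114.2)²+(y + 23.9)²) = 204.81 ≈ 204.81 km. ✓

x ≈ -90.5 km, y ≈ -17.2 km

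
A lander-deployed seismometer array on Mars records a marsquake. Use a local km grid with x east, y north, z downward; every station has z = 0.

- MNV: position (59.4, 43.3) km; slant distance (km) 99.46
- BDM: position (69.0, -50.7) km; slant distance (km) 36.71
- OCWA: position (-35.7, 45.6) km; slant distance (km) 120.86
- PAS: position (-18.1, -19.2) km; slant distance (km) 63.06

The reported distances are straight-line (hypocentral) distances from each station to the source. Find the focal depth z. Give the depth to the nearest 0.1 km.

Each station gives a sphere (x−x_i)² + (y−y_i)² + z² = d_i² (stations at z=0).
Subtracting the MNV sphere from BDM and OCWA: z² cancels, leaving linear equations in x and y:
19.2 x − 188.0 y = 10472.91
-190.2 x + 4.6 y = -6764.25
Solving: x ≈ 34.301, y ≈ -52.204 km (keep extra digits for the depth step; rounded: 34.3, -52.2).
Then from the MNV sphere: z² = 99.46² − (x − 59.4)² − (y − 43.3)² with x = 34.301, y = -52.204, so z ≈ 11.888 ≈ 11.9 km.

11.9 km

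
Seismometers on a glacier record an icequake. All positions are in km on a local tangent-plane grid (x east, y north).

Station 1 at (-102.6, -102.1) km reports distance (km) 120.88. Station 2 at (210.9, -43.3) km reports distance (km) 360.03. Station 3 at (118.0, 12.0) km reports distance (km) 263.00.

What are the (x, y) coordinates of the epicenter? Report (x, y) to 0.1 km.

-145.0 km east, 11.1 km north

Circle about each station: (x + 102.6)² + (y + 102.1)² = 120.88²; (x − 210.9)² + (y + 43.3)² = 360.03²; (x − 118.0)² + (y − 12.0)² = 263.00².
Subtracting pairs of circle equations eliminates x²+y² and gives linear equations (the radical axes):
627.0 x + 117.6 y = -89607.10
441.2 x + 228.2 y = -61440.20
Solving the 2×2 system: x ≈ -145.0, y ≈ 11.1 km.
Check against Station 1 (with the unrounded x, y): √((x + 102.6)²+(y + 102.1)²) = 120.87 ≈ 120.88 km. ✓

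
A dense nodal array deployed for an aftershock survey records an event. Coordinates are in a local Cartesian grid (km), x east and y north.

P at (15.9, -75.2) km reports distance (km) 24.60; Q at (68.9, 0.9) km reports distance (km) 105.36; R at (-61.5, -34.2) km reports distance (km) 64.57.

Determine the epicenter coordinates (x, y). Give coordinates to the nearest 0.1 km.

(-8.3, -70.8)

Circle about each station: (x − 15.9)² + (y + 75.2)² = 24.60²; (x − 68.9)² + (y − 0.9)² = 105.36²; (x + 61.5)² + (y + 34.2)² = 64.57².
Subtracting pairs of circle equations eliminates x²+y² and gives linear equations (the radical axes):
106.0 x + 152.2 y = -11655.40
-154.8 x + 82.0 y = -4520.08
Solving the 2×2 system: x ≈ -8.3, y ≈ -70.8 km.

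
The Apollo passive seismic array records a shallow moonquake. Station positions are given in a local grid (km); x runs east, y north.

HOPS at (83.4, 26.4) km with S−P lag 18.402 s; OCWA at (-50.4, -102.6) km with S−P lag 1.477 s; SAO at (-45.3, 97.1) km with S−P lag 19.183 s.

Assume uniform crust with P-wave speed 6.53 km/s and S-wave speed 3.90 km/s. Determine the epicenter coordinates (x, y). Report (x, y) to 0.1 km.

Distance from S−P lag: d = Δt · v_P v_S / (v_P − v_S) = Δt · (6.53·3.90)/(6.53−3.90) ≈ 9.6833·Δt.
So d_HOPS = 178.19, d_OCWA = 14.30, d_SAO = 185.75 km.
Circle about each station: (x − 83.4)² + (y − 26.4)² = 178.19²; (x + 50.4)² + (y + 102.6)² = 14.30²; (x + 45.3)² + (y − 97.1)² = 185.75².
Subtracting pairs of circle equations eliminates x²+y² and gives linear equations (the radical axes):
-267.6 x − 258.0 y = 36961.59
-257.4 x + 141.4 y = 1076.59
Solving the 2×2 system: x ≈ -52.8, y ≈ -88.5 km.
Check against HOPS (with the unrounded x, y): √((x − 83.4)²+(y − 26.4)²) = 178.19 ≈ 178.19 km. ✓

x ≈ -52.8 km, y ≈ -88.5 km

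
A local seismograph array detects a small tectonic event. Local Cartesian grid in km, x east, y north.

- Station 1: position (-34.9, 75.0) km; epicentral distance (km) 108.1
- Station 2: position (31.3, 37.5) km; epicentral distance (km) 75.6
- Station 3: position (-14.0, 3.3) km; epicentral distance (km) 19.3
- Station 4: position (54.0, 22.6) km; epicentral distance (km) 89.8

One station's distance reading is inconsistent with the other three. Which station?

Solve using three stations at a time. Using Station 2, Station 3, Station 4 (subtract circle equations pairwise → linear system) gives (x, y) ≈ (-31.7, -4.3).
Distances from that point to each station vs reported:
  Station 1: calculated 79.4 vs reported 108.1 → residual 28.7 km
  Station 2: calculated 75.6 vs reported 75.6 → residual 0.0 km
  Station 3: calculated 19.2 vs reported 19.3 → residual 0.1 km
  Station 4: calculated 89.8 vs reported 89.8 → residual 0.0 km
Station 2, Station 3, Station 4 are mutually consistent (residuals ≈ 0); Station 1 is off by 28.7 km.

Station 1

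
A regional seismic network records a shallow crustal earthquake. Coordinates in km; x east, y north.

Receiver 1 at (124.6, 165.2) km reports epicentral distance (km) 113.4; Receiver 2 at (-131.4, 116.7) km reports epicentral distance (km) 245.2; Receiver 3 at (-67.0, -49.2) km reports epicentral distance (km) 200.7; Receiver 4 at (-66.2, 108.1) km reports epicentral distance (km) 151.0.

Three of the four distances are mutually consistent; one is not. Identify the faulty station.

Solve using three stations at a time. Using Receiver 1, Receiver 2, Receiver 3 (subtract circle equations pairwise → linear system) gives (x, y) ≈ (105.5, 53.4).
Distances from that point to each station vs reported:
  Receiver 1: calculated 113.4 vs reported 113.4 → residual 0.0 km
  Receiver 2: calculated 245.2 vs reported 245.2 → residual 0.0 km
  Receiver 3: calculated 200.7 vs reported 200.7 → residual 0.0 km
  Receiver 4: calculated 180.2 vs reported 151.0 → residual 29.2 km
Receiver 1, Receiver 2, Receiver 3 are mutually consistent (residuals ≈ 0); Receiver 4 is off by 29.2 km.

Receiver 4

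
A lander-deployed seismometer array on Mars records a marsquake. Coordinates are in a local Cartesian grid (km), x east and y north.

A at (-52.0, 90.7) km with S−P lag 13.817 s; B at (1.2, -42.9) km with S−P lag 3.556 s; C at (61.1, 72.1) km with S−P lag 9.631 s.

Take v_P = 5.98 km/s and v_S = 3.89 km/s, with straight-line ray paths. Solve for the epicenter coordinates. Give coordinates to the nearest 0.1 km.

(39.5, -32.9)

Distance from S−P lag: d = Δt · v_P v_S / (v_P − v_S) = Δt · (5.98·3.89)/(5.98−3.89) ≈ 11.1302·Δt.
So d_A = 153.79, d_B = 39.58, d_C = 107.20 km.
Circle about each station: (x + 52.0)² + (y − 90.7)² = 153.79²; (x − 1.2)² + (y + 42.9)² = 39.58²; (x − 61.1)² + (y − 72.1)² = 107.20².
Subtracting the A equation from the B and C equations removes the quadratic terms:
106.4 x − 267.2 y = 12996.15
226.2 x − 37.2 y = 10160.65
Solving the 2×2 system: x ≈ 39.5, y ≈ -32.9 km.
Check against A (with the unrounded x, y): √((x + 52.0)²+(y − 90.7)²) = 153.79 ≈ 153.79 km. ✓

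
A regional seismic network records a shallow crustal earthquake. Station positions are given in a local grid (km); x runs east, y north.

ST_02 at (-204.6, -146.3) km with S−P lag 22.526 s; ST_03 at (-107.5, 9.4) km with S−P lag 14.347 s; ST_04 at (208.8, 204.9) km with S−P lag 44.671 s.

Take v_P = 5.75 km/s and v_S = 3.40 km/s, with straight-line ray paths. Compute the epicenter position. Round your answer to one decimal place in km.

Distance from S−P lag: d = Δt · v_P v_S / (v_P − v_S) = Δt · (5.75·3.40)/(5.75−3.40) ≈ 8.3191·Δt.
So d_ST_02 = 187.40, d_ST_03 = 119.35, d_ST_04 = 371.62 km.
Circle about each station: (x + 204.6)² + (y + 146.3)² = 187.40²; (x + 107.5)² + (y − 9.4)² = 119.35²; (x − 208.8)² + (y − 204.9)² = 371.62².
Subtracting the ST_02 equation from the ST_03 and ST_04 equations removes the quadratic terms:
194.2 x + 311.4 y = -30745.90
826.8 x + 702.4 y = -80666.06
Solving the 2×2 system: x ≈ -29.1, y ≈ -80.6 km.
Check against ST_02 (with the unrounded x, y): √((x + 204.6)²+(y + 146.3)²) = 187.40 ≈ 187.40 km. ✓

-29.1 km east, -80.6 km north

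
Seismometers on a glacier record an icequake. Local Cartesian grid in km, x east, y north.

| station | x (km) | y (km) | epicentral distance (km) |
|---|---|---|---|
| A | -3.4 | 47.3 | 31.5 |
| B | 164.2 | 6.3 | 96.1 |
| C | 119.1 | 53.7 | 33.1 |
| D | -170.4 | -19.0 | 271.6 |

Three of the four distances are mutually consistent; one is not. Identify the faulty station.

Solve using three stations at a time. Using B, C, D (subtract circle equations pairwise → linear system) gives (x, y) ≈ (88.0, 64.8).
Distances from that point to each station vs reported:
  A: calculated 93.0 vs reported 31.5 → residual 61.5 km
  B: calculated 96.1 vs reported 96.1 → residual 0.0 km
  C: calculated 33.1 vs reported 33.1 → residual 0.0 km
  D: calculated 271.6 vs reported 271.6 → residual 0.0 km
B, C, D are mutually consistent (residuals ≈ 0); A is off by 61.5 km.

A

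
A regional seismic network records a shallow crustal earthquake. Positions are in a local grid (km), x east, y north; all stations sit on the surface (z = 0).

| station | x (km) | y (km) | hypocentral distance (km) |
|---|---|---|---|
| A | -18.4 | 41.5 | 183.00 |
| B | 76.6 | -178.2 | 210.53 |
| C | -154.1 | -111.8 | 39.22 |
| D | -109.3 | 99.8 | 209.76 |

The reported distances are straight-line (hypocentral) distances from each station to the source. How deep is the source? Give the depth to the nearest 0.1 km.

20.8 km

Each station gives a sphere (x−x_i)² + (y−y_i)² + z² = d_i² (stations at z=0).
Subtracting the A sphere from B and C: z² cancels, leaving linear equations in x and y:
190.0 x − 439.4 y = 24728.11
-271.4 x − 306.6 y = 66136.03
Solving: x ≈ -121.001, y ≈ -108.599 km (keep extra digits for the depth step; rounded: -121.0, -108.6).
Then from the A sphere: z² = 183.00² − (x + 18.4)² − (y − 41.5)² with x = -121.001, y = -108.599, so z ≈ 20.792 ≈ 20.8 km.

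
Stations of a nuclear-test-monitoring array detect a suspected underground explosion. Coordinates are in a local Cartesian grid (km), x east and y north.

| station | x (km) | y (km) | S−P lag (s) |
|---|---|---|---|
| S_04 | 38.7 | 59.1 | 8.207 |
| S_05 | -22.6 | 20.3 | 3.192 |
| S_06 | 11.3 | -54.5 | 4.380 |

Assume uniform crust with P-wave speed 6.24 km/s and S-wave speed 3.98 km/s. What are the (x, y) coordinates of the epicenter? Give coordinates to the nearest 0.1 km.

-14.4 km east, -13.8 km north

Distance from S−P lag: d = Δt · v_P v_S / (v_P − v_S) = Δt · (6.24·3.98)/(6.24−3.98) ≈ 10.9890·Δt.
So d_S_04 = 90.19, d_S_05 = 35.08, d_S_06 = 48.13 km.
Circle about each station: (x − 38.7)² + (y − 59.1)² = 90.19²; (x + 22.6)² + (y − 20.3)² = 35.08²; (x − 11.3)² + (y + 54.5)² = 48.13².
Subtracting the S_04 equation from the S_05 and S_06 equations removes the quadratic terms:
-122.6 x − 77.6 y = 2835.98
-54.8 x − 227.2 y = 3925.18
Solving the 2×2 system: x ≈ -14.4, y ≈ -13.8 km.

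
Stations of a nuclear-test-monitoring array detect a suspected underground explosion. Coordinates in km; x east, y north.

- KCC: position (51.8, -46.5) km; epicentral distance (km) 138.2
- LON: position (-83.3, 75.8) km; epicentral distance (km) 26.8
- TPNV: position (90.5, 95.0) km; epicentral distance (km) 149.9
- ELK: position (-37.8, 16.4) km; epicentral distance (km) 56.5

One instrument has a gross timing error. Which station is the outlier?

Solve using three stations at a time. Using LON, TPNV, ELK (subtract circle equations pairwise → linear system) gives (x, y) ≈ (-57.2, 69.5).
Distances from that point to each station vs reported:
  KCC: calculated 159.2 vs reported 138.2 → residual 21.0 km
  LON: calculated 26.8 vs reported 26.8 → residual 0.0 km
  TPNV: calculated 149.9 vs reported 149.9 → residual 0.0 km
  ELK: calculated 56.5 vs reported 56.5 → residual 0.0 km
LON, TPNV, ELK are mutually consistent (residuals ≈ 0); KCC is off by 21.0 km.

KCC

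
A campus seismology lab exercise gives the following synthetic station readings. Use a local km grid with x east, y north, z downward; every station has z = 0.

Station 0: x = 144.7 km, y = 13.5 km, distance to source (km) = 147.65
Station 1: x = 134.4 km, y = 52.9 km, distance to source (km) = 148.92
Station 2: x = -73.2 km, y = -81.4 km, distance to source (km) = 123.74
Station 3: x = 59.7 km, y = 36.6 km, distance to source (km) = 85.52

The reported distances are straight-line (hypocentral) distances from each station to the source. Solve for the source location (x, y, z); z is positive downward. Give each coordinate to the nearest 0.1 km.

(8.6, -5.8, 53.9)

Each station gives a sphere (x−x_i)² + (y−y_i)² + z² = d_i² (stations at z=0).
Subtracting the Station 0 sphere from Station 1 and Station 2: z² cancels, leaving linear equations in x and y:
-20.6 x + 78.8 y = -635.21
-435.8 x − 189.8 y = -2647.21
Solving: x ≈ 8.605, y ≈ -5.811 km (keep extra digits for the depth step; rounded: 8.6, -5.8).
Then from the Station 0 sphere: z² = 147.65² − (x − 144.7)² − (y − 13.5)² with x = 8.605, y = -5.811, so z ≈ 53.905 ≈ 53.9 km.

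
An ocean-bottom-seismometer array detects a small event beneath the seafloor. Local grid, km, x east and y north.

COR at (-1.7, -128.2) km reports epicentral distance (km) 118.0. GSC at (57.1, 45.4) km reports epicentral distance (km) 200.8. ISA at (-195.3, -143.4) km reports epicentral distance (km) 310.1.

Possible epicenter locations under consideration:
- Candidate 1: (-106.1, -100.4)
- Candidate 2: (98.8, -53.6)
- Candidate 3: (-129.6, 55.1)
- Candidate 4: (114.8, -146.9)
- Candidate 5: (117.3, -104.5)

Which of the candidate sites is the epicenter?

For each candidate, compare |candidate − station| to the reported distance:
Candidate 1: residuals COR 10.0, GSC 18.0, ISA 211.1 → max 211.1 km
Candidate 2: residuals COR 7.2, GSC 93.4, ISA 2.6 → max 93.4 km
Candidate 3: residuals COR 105.5, GSC 13.8, ISA 101.0 → max 105.5 km
Candidate 4: residuals COR 0.0, GSC 0.0, ISA 0.0 → max 0.0 km
Candidate 5: residuals COR 3.3, GSC 39.3, ISA 4.9 → max 39.3 km
Only Candidate 4 has all residuals ≈ 0.

Candidate 4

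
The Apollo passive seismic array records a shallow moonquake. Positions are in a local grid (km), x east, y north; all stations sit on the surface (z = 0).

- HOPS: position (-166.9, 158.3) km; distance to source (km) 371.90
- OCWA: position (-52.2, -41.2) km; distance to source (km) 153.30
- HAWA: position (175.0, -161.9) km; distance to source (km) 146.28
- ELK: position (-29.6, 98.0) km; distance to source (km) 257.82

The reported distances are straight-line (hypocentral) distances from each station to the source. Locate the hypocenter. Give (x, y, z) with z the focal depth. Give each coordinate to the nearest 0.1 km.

Each station gives a sphere (x−x_i)² + (y−y_i)² + z² = d_i² (stations at z=0).
Subtracting the HOPS sphere from OCWA and HAWA: z² cancels, leaving linear equations in x and y:
229.4 x − 399.0 y = 66316.50
683.8 x − 640.4 y = 120833.88
Solving: x ≈ 45.610, y ≈ -139.984 km (keep extra digits for the depth step; rounded: 45.6, -140.0).
Then from the HOPS sphere: z² = 371.90² − (x + 166.9)² − (y − 158.3)² with x = 45.610, y = -139.984, so z ≈ 64.620 ≈ 64.6 km.

(45.6, -140.0, 64.6)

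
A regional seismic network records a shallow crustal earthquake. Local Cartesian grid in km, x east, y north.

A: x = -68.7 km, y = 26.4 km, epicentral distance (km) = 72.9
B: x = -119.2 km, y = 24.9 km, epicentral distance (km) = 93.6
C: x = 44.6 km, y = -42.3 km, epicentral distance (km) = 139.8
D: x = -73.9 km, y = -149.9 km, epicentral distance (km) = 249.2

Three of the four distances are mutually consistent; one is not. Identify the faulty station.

C

Solve using three stations at a time. Using A, B, D (subtract circle equations pairwise → linear system) gives (x, y) ≈ (-62.0, 99.0).
Distances from that point to each station vs reported:
  A: calculated 72.9 vs reported 72.9 → residual 0.0 km
  B: calculated 93.6 vs reported 93.6 → residual 0.0 km
  C: calculated 177.0 vs reported 139.8 → residual 37.2 km
  D: calculated 249.2 vs reported 249.2 → residual 0.0 km
A, B, D are mutually consistent (residuals ≈ 0); C is off by 37.2 km.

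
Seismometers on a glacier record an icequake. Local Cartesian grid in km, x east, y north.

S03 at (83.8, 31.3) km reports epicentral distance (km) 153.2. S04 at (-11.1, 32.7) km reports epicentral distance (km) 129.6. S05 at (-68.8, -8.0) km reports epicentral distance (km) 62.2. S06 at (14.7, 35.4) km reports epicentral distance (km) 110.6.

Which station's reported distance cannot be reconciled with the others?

Solve using three stations at a time. Using S03, S05, S06 (subtract circle equations pairwise → linear system) gives (x, y) ≈ (-37.7, -62.1).
Distances from that point to each station vs reported:
  S03: calculated 153.3 vs reported 153.2 → residual 0.1 km
  S04: calculated 98.5 vs reported 129.6 → residual 31.1 km
  S05: calculated 62.4 vs reported 62.2 → residual 0.2 km
  S06: calculated 110.7 vs reported 110.6 → residual 0.1 km
S03, S05, S06 are mutually consistent (residuals ≈ 0); S04 is off by 31.1 km.

S04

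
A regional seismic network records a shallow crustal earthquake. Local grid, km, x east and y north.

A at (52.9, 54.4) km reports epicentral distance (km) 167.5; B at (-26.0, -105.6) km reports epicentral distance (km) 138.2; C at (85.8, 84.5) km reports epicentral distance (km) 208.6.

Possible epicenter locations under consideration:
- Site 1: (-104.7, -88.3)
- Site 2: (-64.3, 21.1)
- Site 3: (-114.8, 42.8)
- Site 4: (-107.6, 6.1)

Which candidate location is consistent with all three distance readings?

Site 4

For each candidate, compare |candidate − station| to the reported distance:
Site 1: residuals A 45.1, B 57.6, C 48.6 → max 57.6 km
Site 2: residuals A 45.7, B 5.8, C 45.7 → max 45.7 km
Site 3: residuals A 0.6, B 34.7, C 3.7 → max 34.7 km
Site 4: residuals A 0.1, B 0.1, C 0.1 → max 0.1 km
Only Site 4 has all residuals ≈ 0.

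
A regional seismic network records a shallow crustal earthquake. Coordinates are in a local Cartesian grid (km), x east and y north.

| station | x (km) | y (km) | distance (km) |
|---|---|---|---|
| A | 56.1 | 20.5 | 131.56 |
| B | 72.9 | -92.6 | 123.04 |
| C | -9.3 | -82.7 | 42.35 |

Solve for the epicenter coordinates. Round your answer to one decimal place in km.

Circle about each station: (x − 56.1)² + (y − 20.5)² = 131.56²; (x − 72.9)² + (y + 92.6)² = 123.04²; (x + 9.3)² + (y + 82.7)² = 42.35².
Subtracting the A equation from the B and C equations removes the quadratic terms:
33.6 x − 226.2 y = 12490.90
-130.8 x − 206.4 y = 18872.83
Solving the 2×2 system: x ≈ -46.3, y ≈ -62.1 km.

x ≈ -46.3 km, y ≈ -62.1 km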